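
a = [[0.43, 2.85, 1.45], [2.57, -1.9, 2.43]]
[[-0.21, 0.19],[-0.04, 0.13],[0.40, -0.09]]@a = [[0.4, -0.96, 0.16], [0.32, -0.36, 0.26], [-0.06, 1.31, 0.36]]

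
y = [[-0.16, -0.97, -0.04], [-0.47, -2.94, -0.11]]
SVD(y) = [[-0.31, -0.95], [-0.95, 0.31]] @ diag([3.137621141648916, 0.0057940898986752675]) @ [[0.16, 0.99, 0.04],[0.78, -0.15, 0.6]]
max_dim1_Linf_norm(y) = 2.94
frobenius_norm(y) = 3.14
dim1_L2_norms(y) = [0.98, 2.98]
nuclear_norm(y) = 3.14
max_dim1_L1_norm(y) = 3.52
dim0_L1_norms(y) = [0.63, 3.91, 0.15]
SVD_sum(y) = [[-0.16, -0.97, -0.04], [-0.47, -2.94, -0.11]] + [[-0.00, 0.00, -0.00], [0.00, -0.00, 0.0]]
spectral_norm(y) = 3.14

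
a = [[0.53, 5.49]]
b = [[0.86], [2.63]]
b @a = [[0.46,  4.72], [1.39,  14.44]]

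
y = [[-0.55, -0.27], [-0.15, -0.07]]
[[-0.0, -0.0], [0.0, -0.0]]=y @ [[-0.14, 0.02], [0.29, -0.04]]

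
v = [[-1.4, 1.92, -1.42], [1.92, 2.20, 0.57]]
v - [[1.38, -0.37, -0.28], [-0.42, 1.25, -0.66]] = [[-2.78,2.29,-1.14],[2.34,0.95,1.23]]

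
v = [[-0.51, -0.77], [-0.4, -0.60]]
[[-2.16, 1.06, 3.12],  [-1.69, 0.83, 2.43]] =v @ [[3.0,  -2.35,  0.14], [0.82,  0.18,  -4.15]]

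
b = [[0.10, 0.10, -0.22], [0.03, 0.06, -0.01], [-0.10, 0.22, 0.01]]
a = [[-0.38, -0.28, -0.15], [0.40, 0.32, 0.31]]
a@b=[[-0.03, -0.09, 0.08], [0.02, 0.13, -0.09]]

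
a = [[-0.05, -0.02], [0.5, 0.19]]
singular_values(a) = [0.54, 0.0]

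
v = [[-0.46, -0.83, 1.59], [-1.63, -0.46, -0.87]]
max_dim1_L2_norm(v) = 1.9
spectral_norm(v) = 1.95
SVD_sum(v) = [[0.61,-0.05,0.91],  [-0.9,0.07,-1.33]] + [[-1.07, -0.78, 0.68],[-0.73, -0.53, 0.46]]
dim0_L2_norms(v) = [1.69, 0.95, 1.81]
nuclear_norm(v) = 3.75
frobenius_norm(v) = 2.66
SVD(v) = [[-0.56,0.83], [0.83,0.56]] @ diag([1.9486535651387138, 1.8046465812097896]) @ [[-0.56,0.05,-0.83], [-0.72,-0.52,0.46]]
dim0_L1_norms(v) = [2.09, 1.29, 2.46]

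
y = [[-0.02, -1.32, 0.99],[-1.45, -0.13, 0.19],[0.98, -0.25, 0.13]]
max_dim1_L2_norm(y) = 1.65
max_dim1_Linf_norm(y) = 1.45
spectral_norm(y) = 1.76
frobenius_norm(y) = 2.43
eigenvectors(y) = [[-0.69, -0.69, 0.05], [-0.67, 0.5, 0.6], [0.28, -0.52, 0.80]]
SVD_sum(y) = [[-0.48,-0.11,0.11],[-1.38,-0.30,0.31],[0.82,0.18,-0.18]] + [[0.46, -1.21, 0.88], [-0.07, 0.17, -0.12], [0.16, -0.43, 0.31]] + [[-0.0, -0.00, -0.00], [0.0, 0.00, 0.00], [0.0, 0.0, 0.00]]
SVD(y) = [[-0.29,0.93,-0.21], [-0.82,-0.13,0.55], [0.49,0.33,0.81]] @ diag([1.7591705330834801, 1.6803294598592242, 0.0034556996387590812]) @ [[0.95, 0.21, -0.22], [0.30, -0.77, 0.56], [0.05, 0.6, 0.8]]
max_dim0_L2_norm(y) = 1.75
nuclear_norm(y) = 3.44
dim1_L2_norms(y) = [1.65, 1.47, 1.02]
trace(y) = -0.02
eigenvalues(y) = [-1.7, 1.68, 0.0]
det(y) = -0.01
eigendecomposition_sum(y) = [[-0.86, -0.64, 0.53], [-0.84, -0.62, 0.52], [0.35, 0.26, -0.21]] + [[0.84, -0.68, 0.46], [-0.61, 0.49, -0.33], [0.63, -0.51, 0.34]] + [[-0.00, 0.0, 0.0], [-0.00, 0.00, 0.00], [-0.00, 0.0, 0.0]]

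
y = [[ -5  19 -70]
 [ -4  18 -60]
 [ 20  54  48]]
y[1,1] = 18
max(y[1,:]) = 18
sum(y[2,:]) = 122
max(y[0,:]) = 19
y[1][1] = 18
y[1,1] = 18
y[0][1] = 19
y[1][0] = -4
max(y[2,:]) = 54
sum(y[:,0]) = 11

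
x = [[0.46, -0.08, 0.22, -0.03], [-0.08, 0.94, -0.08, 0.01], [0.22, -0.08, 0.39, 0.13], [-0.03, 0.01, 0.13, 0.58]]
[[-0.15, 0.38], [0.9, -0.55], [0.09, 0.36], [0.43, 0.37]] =x@[[-0.32, 0.65],[0.96, -0.51],[0.4, 0.25],[0.62, 0.63]]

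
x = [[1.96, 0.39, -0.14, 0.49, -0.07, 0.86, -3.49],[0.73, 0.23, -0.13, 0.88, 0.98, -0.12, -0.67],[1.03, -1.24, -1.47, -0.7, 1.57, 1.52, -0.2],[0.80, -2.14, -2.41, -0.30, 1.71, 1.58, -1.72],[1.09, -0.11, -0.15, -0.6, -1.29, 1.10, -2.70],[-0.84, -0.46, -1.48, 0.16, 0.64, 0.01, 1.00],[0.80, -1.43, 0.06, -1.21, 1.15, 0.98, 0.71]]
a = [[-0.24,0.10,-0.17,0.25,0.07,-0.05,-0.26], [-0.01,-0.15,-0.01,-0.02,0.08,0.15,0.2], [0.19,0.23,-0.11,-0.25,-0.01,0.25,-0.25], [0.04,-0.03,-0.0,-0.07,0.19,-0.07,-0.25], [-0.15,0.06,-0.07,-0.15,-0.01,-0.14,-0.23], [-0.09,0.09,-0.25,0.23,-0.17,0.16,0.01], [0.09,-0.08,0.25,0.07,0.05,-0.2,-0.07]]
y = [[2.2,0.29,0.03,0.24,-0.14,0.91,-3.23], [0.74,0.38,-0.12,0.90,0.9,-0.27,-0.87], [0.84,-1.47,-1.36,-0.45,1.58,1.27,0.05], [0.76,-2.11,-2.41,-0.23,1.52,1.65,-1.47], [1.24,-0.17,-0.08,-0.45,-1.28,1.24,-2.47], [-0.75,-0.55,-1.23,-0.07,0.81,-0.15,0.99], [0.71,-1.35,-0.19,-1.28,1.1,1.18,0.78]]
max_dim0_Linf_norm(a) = 0.26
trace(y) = 0.34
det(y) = 0.00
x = a + y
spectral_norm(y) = 6.03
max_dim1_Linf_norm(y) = 3.23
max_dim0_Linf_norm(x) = 3.49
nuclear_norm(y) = 15.46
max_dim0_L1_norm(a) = 1.27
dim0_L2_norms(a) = [0.37, 0.32, 0.41, 0.46, 0.28, 0.42, 0.54]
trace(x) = -0.15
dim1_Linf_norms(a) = [0.26, 0.2, 0.25, 0.25, 0.23, 0.25, 0.25]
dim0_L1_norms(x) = [7.25, 6.0, 5.84, 4.34, 7.41, 6.17, 10.49]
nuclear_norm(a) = 2.38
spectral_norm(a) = 0.64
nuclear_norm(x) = 16.13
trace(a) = -0.49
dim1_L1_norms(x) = [7.4, 3.74, 7.73, 10.66, 7.04, 4.59, 6.34]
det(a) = -0.00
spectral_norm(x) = 6.31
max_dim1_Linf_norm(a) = 0.26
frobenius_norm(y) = 8.30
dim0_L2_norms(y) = [3.05, 3.0, 3.04, 1.72, 3.02, 2.86, 4.59]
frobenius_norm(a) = 1.08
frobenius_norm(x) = 8.53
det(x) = -0.25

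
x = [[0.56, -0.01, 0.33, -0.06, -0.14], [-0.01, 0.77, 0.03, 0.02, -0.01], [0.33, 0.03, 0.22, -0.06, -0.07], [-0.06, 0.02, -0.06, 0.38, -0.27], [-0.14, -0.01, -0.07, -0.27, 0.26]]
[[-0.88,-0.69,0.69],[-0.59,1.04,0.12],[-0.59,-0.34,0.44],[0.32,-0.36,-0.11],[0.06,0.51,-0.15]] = x @ [[-0.71, -1.04, 0.67], [-0.75, 1.38, 0.14], [-1.21, -0.44, 0.84], [0.80, -1.16, -0.21], [0.31, 0.12, -0.22]]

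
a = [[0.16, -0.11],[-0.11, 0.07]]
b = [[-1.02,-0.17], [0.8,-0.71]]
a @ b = [[-0.25, 0.05], [0.17, -0.03]]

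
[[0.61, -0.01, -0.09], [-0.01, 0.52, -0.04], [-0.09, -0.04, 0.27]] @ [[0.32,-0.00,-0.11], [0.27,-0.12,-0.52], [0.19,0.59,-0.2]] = [[0.18, -0.05, -0.04], [0.13, -0.09, -0.26], [0.01, 0.16, -0.02]]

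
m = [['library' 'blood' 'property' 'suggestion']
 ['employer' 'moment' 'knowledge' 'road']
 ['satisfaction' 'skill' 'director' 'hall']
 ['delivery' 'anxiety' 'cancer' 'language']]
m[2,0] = 'satisfaction'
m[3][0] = 'delivery'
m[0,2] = 'property'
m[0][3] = 'suggestion'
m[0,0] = 'library'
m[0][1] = 'blood'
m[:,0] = ['library', 'employer', 'satisfaction', 'delivery']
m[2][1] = 'skill'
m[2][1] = 'skill'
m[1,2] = 'knowledge'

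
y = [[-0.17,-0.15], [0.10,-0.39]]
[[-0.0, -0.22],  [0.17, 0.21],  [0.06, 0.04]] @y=[[-0.02, 0.09], [-0.01, -0.11], [-0.01, -0.02]]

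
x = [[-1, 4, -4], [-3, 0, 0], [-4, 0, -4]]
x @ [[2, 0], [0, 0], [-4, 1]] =[[14, -4], [-6, 0], [8, -4]]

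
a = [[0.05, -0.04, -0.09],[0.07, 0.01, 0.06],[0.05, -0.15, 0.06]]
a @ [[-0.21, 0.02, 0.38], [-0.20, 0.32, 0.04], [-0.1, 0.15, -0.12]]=[[0.01, -0.03, 0.03], [-0.02, 0.01, 0.02], [0.01, -0.04, 0.01]]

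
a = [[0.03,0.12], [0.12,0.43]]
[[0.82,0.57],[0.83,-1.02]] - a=[[0.79, 0.45], [0.71, -1.45]]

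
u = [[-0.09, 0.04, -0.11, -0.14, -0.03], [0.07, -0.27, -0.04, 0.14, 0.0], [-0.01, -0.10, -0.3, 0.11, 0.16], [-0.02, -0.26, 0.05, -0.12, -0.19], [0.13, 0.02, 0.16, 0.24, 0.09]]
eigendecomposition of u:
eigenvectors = [[(0.2+0j), 0.09+0.26j, (0.09-0.26j), (-0.78+0j), -0.39+0.00j], [(0.27+0j), 0.28-0.32j, 0.28+0.32j, 0.07+0.00j, -0.29+0.00j], [0.88+0.00j, -0.11-0.05j, -0.11+0.05j, 0.03+0.00j, (0.39+0j)], [(-0.1+0j), (0.68+0j), (0.68-0j), (0.53+0j), (-0.28+0j)], [-0.30+0.00j, -0.33-0.39j, -0.33+0.39j, (-0.32+0j), (0.73+0j)]]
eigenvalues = [(-0.4+0j), (-0.14+0.22j), (-0.14-0.22j), (-0.01+0j), (0.01+0j)]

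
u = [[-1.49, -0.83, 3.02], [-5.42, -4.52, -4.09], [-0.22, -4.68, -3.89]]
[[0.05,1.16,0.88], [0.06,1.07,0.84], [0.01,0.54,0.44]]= u@[[-0.01, -0.12, -0.09], [-0.01, -0.31, -0.24], [0.01, 0.24, 0.18]]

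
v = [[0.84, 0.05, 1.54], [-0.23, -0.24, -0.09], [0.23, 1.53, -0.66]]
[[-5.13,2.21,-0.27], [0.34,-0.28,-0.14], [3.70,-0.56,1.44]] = v@[[-2.95, 1.03, -0.46], [2.09, -0.14, 1.03], [-1.79, 0.88, 0.04]]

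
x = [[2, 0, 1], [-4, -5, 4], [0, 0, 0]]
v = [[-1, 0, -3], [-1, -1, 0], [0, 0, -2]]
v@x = [[-2, 0, -1], [2, 5, -5], [0, 0, 0]]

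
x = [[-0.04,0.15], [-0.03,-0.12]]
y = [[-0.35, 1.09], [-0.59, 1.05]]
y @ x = [[-0.02, -0.18], [-0.01, -0.21]]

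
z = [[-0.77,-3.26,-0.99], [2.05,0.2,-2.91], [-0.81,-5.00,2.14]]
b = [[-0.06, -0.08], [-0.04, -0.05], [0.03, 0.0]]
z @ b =[[0.15, 0.22], [-0.22, -0.17], [0.31, 0.31]]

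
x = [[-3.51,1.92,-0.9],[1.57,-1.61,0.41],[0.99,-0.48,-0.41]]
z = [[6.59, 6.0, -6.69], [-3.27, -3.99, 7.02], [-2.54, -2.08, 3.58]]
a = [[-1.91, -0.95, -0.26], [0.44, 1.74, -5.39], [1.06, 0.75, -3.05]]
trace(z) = 6.18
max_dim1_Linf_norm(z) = 7.02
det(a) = 6.96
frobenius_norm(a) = 6.92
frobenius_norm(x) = 4.84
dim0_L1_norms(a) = [3.41, 3.44, 8.7]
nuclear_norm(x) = 5.98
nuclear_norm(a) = 9.22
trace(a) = -3.22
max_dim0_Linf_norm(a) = 5.39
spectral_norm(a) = 6.54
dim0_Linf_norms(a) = [1.91, 1.74, 5.39]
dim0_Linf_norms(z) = [6.59, 6.0, 7.02]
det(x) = -1.75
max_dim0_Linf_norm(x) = 3.51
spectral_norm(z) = 14.80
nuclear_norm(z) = 17.32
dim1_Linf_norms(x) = [3.51, 1.61, 0.99]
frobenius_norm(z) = 14.96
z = x @ a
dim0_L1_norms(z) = [12.4, 12.07, 17.29]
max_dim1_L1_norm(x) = 6.33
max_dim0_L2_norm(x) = 3.97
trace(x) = -5.53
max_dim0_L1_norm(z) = 17.29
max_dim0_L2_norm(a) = 6.2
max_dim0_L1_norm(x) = 6.07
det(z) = -12.36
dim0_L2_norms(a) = [2.23, 2.12, 6.2]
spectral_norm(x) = 4.76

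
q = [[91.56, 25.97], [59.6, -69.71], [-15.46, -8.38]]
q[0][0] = 91.56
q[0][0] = 91.56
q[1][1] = -69.71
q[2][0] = -15.46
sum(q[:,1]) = -52.12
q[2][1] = -8.38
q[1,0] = 59.6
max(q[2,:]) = -8.38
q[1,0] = 59.6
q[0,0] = 91.56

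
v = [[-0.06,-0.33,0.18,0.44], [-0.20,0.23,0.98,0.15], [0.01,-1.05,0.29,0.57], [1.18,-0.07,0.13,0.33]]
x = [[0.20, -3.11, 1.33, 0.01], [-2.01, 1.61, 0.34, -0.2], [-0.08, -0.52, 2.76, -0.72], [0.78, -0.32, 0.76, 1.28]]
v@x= [[0.98, -0.58, 0.64, 0.50], [-0.46, 0.43, 2.63, -0.56], [2.53, -2.05, 0.89, 0.73], [0.62, -3.96, 2.16, 0.35]]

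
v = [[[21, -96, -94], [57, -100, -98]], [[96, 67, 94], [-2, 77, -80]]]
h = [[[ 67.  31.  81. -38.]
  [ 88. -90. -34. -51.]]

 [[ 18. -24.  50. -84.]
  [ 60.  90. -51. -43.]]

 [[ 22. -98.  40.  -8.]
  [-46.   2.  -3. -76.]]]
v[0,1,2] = -98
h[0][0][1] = 31.0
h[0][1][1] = -90.0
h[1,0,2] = 50.0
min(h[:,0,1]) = -98.0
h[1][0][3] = -84.0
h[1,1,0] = 60.0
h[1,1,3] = -43.0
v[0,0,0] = 21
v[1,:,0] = [96, -2]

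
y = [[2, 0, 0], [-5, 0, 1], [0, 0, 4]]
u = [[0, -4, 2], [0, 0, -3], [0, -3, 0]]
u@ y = [[20, 0, 4], [0, 0, -12], [15, 0, -3]]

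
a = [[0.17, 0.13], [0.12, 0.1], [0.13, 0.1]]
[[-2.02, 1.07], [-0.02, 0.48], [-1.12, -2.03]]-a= [[-2.19, 0.94], [-0.14, 0.38], [-1.25, -2.13]]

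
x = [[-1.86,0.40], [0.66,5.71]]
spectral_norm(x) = 5.75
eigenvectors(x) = [[-1.0, -0.05], [0.09, -1.00]]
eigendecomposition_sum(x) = [[-1.89,0.1],[0.16,-0.01]] + [[0.03,  0.3], [0.5,  5.72]]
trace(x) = 3.85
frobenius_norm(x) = 6.05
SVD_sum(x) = [[0.02, 0.21], [0.59, 5.72]] + [[-1.88,  0.19], [0.07,  -0.01]]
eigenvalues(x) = [-1.89, 5.74]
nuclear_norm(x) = 7.64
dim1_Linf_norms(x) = [1.86, 5.71]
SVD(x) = [[0.04,1.0], [1.00,-0.04]] @ diag([5.751311486966714, 1.8925422531306202]) @ [[0.10, 0.99], [-0.99, 0.10]]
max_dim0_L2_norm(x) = 5.72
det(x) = -10.88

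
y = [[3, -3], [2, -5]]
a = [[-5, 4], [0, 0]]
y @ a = [[-15, 12], [-10, 8]]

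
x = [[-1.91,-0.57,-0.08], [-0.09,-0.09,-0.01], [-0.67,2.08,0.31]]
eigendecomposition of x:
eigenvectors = [[0.97, 0.03, 0.01], [0.05, 0.02, -0.16], [0.24, -1.0, 0.99]]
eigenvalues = [-1.96, 0.29, -0.02]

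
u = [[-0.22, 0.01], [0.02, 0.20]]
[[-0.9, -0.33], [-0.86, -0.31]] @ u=[[0.19, -0.08],[0.18, -0.07]]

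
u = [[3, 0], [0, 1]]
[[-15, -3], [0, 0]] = u @ [[-5, -1], [0, 0]]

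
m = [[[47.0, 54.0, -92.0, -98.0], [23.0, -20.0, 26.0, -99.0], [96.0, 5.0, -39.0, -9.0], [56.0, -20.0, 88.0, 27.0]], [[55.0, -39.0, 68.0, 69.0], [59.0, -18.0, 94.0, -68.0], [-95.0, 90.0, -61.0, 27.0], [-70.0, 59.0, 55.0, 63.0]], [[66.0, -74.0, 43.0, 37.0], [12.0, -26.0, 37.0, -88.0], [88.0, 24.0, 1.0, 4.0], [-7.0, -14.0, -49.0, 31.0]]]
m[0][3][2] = 88.0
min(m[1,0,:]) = -39.0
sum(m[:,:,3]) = -104.0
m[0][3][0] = 56.0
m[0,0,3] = -98.0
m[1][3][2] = 55.0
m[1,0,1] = -39.0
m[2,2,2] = 1.0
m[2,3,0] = -7.0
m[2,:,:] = [[66.0, -74.0, 43.0, 37.0], [12.0, -26.0, 37.0, -88.0], [88.0, 24.0, 1.0, 4.0], [-7.0, -14.0, -49.0, 31.0]]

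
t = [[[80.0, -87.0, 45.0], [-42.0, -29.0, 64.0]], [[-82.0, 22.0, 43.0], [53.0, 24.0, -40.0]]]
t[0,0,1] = -87.0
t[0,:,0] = [80.0, -42.0]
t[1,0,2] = 43.0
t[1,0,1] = 22.0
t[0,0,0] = 80.0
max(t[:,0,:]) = 80.0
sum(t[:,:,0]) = 9.0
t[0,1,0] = -42.0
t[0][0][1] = -87.0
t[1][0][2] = 43.0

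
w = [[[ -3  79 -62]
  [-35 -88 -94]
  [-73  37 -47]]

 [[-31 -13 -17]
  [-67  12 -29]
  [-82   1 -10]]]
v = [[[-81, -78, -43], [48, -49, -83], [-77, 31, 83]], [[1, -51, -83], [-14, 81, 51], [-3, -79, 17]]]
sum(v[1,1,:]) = 118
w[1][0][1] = -13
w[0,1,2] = -94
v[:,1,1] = [-49, 81]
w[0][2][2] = -47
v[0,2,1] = 31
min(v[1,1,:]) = -14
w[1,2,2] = -10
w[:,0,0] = [-3, -31]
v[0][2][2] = 83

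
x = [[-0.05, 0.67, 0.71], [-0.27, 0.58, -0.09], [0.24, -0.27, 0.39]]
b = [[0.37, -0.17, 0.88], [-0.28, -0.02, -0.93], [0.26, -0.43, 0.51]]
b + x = [[0.32,  0.5,  1.59], [-0.55,  0.56,  -1.02], [0.50,  -0.7,  0.90]]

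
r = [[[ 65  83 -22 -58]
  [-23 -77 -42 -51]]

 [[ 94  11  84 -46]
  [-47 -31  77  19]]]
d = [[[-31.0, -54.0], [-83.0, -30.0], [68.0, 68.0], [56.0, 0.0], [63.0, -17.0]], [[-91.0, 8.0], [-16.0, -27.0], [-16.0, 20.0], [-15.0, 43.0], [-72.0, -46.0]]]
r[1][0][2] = 84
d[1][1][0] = -16.0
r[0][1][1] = -77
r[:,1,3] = [-51, 19]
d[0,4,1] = -17.0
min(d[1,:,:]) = -91.0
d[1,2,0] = -16.0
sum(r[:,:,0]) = 89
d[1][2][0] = -16.0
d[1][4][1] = -46.0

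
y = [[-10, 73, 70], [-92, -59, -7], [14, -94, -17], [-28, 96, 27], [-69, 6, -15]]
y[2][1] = -94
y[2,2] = -17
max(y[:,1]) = 96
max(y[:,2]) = 70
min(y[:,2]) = -17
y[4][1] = 6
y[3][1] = 96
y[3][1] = 96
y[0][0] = -10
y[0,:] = [-10, 73, 70]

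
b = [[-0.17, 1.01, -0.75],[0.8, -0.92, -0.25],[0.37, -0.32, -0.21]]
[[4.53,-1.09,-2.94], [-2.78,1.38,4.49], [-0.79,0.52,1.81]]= b@[[0.29,-2.15,1.87], [3.61,-2.85,-3.08], [-1.24,-1.9,-0.65]]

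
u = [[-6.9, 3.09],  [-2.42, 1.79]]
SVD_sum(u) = [[-6.8, 3.29],[-2.66, 1.29]] + [[-0.10, -0.2],[0.24, 0.50]]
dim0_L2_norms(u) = [7.31, 3.57]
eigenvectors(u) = [[-0.95, -0.37], [-0.30, -0.93]]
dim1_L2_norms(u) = [7.56, 3.01]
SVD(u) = [[-0.93, -0.36],[-0.36, 0.93]] @ diag([8.11529450070474, 0.6004957675382956]) @ [[0.9, -0.43],[0.43, 0.90]]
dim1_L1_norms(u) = [9.99, 4.21]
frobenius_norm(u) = 8.14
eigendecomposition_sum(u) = [[-6.78, 2.71], [-2.13, 0.85]] + [[-0.12, 0.38],[-0.29, 0.94]]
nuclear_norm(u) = 8.72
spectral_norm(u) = 8.12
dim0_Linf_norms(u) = [6.9, 3.09]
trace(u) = -5.11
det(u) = -4.87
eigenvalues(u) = [-5.93, 0.82]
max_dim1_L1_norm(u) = 9.99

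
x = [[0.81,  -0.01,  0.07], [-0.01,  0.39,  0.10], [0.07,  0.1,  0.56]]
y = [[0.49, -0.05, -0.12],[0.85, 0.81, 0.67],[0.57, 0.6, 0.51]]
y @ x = [[0.39, -0.04, -0.04], [0.73, 0.37, 0.52], [0.49, 0.28, 0.39]]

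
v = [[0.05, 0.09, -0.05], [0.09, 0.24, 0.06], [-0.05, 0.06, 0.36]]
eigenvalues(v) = [0.0, 0.26, 0.39]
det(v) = 0.00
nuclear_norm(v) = 0.65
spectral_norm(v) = 0.39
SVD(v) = [[-0.04, -0.43, 0.90], [0.36, -0.85, -0.39], [0.93, 0.31, 0.19]] @ diag([0.3853571009447827, 0.2638166447654151, 0.000826254289802307]) @ [[-0.04,  0.36,  0.93], [-0.43,  -0.85,  0.31], [0.90,  -0.39,  0.19]]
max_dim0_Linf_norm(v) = 0.36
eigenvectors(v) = [[-0.90,0.43,-0.04], [0.39,0.85,0.36], [-0.19,-0.31,0.93]]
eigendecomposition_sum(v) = [[0.0,-0.00,0.00], [-0.0,0.0,-0.00], [0.00,-0.00,0.0]] + [[0.05,0.10,-0.03], [0.10,0.19,-0.07], [-0.03,-0.07,0.02]] + [[0.00, -0.01, -0.02], [-0.01, 0.05, 0.13], [-0.02, 0.13, 0.34]]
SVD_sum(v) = [[0.00, -0.01, -0.02], [-0.01, 0.05, 0.13], [-0.02, 0.13, 0.34]] + [[0.05, 0.10, -0.03], [0.10, 0.19, -0.07], [-0.03, -0.07, 0.02]] + [[0.0, -0.0, 0.0],[-0.0, 0.0, -0.0],[0.0, -0.0, 0.0]]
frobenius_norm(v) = 0.47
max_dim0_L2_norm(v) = 0.37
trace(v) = 0.65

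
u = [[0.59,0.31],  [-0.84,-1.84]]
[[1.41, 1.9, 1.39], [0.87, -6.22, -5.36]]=u @ [[3.48, 1.89, 1.08], [-2.06, 2.52, 2.42]]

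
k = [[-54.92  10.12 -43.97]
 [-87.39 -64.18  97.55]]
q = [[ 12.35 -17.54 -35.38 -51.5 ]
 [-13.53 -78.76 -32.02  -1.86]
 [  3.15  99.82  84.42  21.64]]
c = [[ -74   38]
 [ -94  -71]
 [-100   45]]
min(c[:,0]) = -100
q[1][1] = -78.76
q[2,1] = 99.82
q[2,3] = 21.64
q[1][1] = -78.76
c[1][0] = -94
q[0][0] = 12.35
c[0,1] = 38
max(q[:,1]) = 99.82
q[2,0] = 3.15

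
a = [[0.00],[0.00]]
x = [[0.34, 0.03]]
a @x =[[0.00,0.0], [0.00,0.00]]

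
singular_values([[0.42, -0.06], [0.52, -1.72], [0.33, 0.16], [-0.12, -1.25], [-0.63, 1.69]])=[2.8, 0.71]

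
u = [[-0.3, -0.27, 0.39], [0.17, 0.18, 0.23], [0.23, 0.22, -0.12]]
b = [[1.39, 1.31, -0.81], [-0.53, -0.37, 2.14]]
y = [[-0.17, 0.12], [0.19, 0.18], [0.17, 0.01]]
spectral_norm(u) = 0.65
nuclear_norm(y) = 0.52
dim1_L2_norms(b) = [2.07, 2.24]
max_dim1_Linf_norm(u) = 0.39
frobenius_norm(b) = 3.05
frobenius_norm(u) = 0.74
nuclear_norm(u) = 1.00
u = y @ b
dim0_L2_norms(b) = [1.49, 1.36, 2.29]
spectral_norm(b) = 2.76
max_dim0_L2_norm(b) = 2.29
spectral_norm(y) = 0.31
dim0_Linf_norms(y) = [0.19, 0.18]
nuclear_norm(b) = 4.06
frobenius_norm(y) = 0.38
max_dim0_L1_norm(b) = 2.95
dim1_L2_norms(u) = [0.56, 0.34, 0.34]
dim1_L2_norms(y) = [0.21, 0.26, 0.17]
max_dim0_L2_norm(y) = 0.31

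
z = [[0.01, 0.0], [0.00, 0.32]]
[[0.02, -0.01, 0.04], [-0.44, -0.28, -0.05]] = z @ [[1.80, -0.62, 3.57],[-1.39, -0.86, -0.17]]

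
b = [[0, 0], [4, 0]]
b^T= [[0, 4], [0, 0]]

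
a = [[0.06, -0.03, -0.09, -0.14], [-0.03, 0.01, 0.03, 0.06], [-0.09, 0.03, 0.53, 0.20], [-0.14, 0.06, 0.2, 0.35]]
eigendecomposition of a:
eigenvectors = [[0.24,-0.27,-0.74,-0.57],[-0.09,0.14,0.55,-0.82],[-0.79,-0.61,-0.01,-0.02],[-0.56,0.73,-0.39,-0.08]]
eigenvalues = [0.7, 0.25, 0.01, -0.0]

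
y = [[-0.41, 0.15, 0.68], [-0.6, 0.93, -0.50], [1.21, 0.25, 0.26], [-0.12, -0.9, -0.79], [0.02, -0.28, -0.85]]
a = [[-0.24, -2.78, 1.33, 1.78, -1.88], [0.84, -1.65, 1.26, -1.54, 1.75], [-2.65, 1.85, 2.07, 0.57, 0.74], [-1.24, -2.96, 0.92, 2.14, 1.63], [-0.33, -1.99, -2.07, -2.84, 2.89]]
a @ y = [[3.12, -3.36, 1.76], [2.39, -0.2, 1.45], [2.43, 1.12, -3.27], [3.17, -5.09, -2.20], [-0.78, -0.67, 0.02]]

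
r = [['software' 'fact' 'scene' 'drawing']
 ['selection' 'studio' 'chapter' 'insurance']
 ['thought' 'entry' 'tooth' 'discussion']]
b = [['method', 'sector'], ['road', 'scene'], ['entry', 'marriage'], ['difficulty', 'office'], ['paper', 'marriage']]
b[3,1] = 'office'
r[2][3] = 'discussion'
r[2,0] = 'thought'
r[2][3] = 'discussion'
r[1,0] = 'selection'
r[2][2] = 'tooth'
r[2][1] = 'entry'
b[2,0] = 'entry'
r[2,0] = 'thought'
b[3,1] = 'office'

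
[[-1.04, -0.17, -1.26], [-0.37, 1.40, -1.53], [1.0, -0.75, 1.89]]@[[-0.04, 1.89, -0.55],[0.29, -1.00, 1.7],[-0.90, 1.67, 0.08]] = [[1.13, -3.90, 0.18], [1.80, -4.65, 2.46], [-1.96, 5.8, -1.67]]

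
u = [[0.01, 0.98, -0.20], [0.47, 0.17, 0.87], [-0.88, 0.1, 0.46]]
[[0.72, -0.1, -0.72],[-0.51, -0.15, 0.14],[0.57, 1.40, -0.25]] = u@[[-0.74, -1.31, 0.28], [0.68, 0.02, -0.71], [-0.32, 0.53, 0.15]]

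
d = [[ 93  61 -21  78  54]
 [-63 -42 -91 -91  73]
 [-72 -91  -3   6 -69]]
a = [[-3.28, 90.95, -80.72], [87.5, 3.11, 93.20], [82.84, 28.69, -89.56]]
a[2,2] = -89.56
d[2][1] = -91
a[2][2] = -89.56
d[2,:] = [-72, -91, -3, 6, -69]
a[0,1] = 90.95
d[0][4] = 54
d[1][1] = -42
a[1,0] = 87.5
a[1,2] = 93.2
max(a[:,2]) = 93.2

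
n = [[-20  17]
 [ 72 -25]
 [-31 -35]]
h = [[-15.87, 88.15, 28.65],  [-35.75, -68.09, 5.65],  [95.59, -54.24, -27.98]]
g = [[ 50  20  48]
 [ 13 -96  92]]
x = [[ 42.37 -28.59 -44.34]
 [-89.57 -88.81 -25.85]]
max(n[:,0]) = 72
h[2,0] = 95.59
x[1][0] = -89.57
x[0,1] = -28.59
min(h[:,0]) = -35.75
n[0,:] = [-20, 17]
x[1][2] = -25.85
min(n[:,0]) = -31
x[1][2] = -25.85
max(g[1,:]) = 92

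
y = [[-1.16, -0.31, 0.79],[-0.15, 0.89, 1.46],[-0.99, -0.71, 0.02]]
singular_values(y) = [1.94, 1.66, 0.0]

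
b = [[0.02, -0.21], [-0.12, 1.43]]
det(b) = 0.00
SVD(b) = [[-0.15, 0.99], [0.99, 0.15]] @ diag([1.4504463124041338, 0.0023441060664730197]) @ [[-0.08, 1.00],  [1.0, 0.08]]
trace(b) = 1.45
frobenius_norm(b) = 1.45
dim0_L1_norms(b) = [0.14, 1.64]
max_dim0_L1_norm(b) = 1.64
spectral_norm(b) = 1.45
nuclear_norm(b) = 1.45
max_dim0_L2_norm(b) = 1.45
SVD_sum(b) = [[0.02, -0.21],  [-0.12, 1.43]] + [[0.00,  0.00], [0.0,  0.0]]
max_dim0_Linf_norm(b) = 1.43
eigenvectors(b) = [[-1.00, 0.15],  [-0.08, -0.99]]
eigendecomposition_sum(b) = [[0.00,0.0], [0.0,0.00]] + [[0.02, -0.21],  [-0.12, 1.43]]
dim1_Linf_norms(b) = [0.21, 1.43]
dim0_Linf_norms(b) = [0.12, 1.43]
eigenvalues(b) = [0.0, 1.45]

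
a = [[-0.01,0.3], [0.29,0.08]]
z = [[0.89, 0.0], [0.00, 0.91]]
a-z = [[-0.9, 0.3], [0.29, -0.83]]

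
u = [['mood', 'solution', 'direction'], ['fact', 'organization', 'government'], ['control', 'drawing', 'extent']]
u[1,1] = 'organization'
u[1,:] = ['fact', 'organization', 'government']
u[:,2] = ['direction', 'government', 'extent']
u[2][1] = 'drawing'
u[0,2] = 'direction'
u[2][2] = 'extent'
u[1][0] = 'fact'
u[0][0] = 'mood'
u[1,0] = 'fact'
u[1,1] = 'organization'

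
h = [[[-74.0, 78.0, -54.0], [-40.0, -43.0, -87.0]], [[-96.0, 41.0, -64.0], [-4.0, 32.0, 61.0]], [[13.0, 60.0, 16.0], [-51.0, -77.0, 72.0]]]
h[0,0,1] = 78.0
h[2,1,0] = -51.0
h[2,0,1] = 60.0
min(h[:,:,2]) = -87.0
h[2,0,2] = 16.0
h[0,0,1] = 78.0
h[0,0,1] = 78.0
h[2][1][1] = -77.0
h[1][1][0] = -4.0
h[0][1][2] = -87.0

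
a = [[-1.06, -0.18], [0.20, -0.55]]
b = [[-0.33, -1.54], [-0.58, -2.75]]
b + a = [[-1.39,  -1.72], [-0.38,  -3.30]]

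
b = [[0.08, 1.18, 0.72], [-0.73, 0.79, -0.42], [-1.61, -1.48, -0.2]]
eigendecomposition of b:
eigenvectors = [[(0.2+0.57j), 0.20-0.57j, -0.13+0.00j], [(-0.25+0.07j), -0.25-0.07j, -0.60+0.00j], [(-0.75+0j), (-0.75-0j), (0.79+0j)]]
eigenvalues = [(-0.26+1.35j), (-0.26-1.35j), (1.19+0j)]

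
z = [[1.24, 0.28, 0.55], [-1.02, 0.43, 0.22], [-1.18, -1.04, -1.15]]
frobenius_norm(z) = 2.64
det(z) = 0.13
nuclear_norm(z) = 3.58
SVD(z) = [[-0.57, 0.27, 0.78], [0.22, -0.86, 0.46], [0.79, 0.43, 0.43]] @ diag([2.377070658351197, 1.1558243192272069, 0.04801279296988792]) @ [[-0.79, -0.37, -0.49],[0.60, -0.65, -0.47],[-0.14, -0.67, 0.73]]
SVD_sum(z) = [[1.06, 0.5, 0.67], [-0.42, -0.20, -0.26], [-1.48, -0.70, -0.93]] + [[0.18, -0.2, -0.14],[-0.6, 0.64, 0.47],[0.3, -0.32, -0.24]] + [[-0.01, -0.02, 0.03], [-0.0, -0.01, 0.02], [-0.0, -0.01, 0.02]]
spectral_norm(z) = 2.38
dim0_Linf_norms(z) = [1.24, 1.04, 1.15]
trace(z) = 0.52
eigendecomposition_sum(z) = [[0.84+0.00j, 0.01+0.00j, 0.22+0.00j], [(-1.61-0j), (-0.01+0j), (-0.43-0j)], [0.33+0.00j, 0j, 0.09+0.00j]] + [[(0.2+0.14j), (0.14+0.08j), (0.16+0.05j)], [0.29+0.57j, (0.22+0.36j), 0.32+0.30j], [-0.75-0.55j, (-0.52-0.32j), (-0.62-0.18j)]] + [[(0.2-0.14j), (0.14-0.08j), 0.16-0.05j], [(0.29-0.57j), (0.22-0.36j), (0.32-0.3j)], [(-0.75+0.55j), -0.52+0.32j, -0.62+0.18j]]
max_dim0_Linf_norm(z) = 1.24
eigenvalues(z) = [(0.92+0j), (-0.2+0.32j), (-0.2-0.32j)]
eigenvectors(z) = [[(-0.46+0j),(0.21-0j),0.21+0.00j], [(0.87+0j),0.50+0.25j,0.50-0.25j], [(-0.18+0j),(-0.8+0j),(-0.8-0j)]]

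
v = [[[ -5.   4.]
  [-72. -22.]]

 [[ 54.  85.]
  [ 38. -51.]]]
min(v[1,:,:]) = -51.0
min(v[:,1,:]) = -72.0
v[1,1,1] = -51.0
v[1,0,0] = 54.0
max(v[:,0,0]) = 54.0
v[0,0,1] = 4.0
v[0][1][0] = -72.0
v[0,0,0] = -5.0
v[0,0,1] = 4.0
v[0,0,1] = 4.0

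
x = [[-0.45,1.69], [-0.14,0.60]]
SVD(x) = [[-0.94, -0.33], [-0.33, 0.94]] @ diag([1.854150886228414, 0.018013636456491375]) @ [[0.25,-0.97],[0.97,0.25]]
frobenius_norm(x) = 1.85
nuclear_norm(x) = 1.87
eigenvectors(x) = [[-0.98, -0.92], [-0.19, -0.39]]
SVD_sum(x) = [[-0.44,  1.69], [-0.16,  0.60]] + [[-0.01,-0.0],[0.02,0.0]]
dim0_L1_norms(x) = [0.59, 2.29]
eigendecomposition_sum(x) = [[-0.22, 0.52], [-0.04, 0.1]] + [[-0.23, 1.17], [-0.1, 0.50]]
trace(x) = 0.15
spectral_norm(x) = 1.85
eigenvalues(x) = [-0.12, 0.27]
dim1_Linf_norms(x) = [1.69, 0.6]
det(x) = -0.03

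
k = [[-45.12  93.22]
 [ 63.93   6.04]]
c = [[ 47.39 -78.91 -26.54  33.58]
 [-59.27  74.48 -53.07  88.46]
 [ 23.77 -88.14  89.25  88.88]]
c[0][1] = -78.91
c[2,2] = 89.25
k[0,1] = 93.22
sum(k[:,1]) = 99.26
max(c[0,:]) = 47.39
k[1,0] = 63.93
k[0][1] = 93.22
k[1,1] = 6.04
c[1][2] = -53.07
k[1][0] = 63.93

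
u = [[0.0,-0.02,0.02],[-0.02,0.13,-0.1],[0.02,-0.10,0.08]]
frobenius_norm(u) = 0.21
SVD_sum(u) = [[0.00,-0.02,0.02], [-0.02,0.13,-0.10], [0.02,-0.1,0.08]] + [[-0.0, 0.0, 0.00], [0.0, -0.0, -0.00], [0.00, -0.0, -0.0]] + [[0.00, 0.0, 0.0], [0.00, 0.00, 0.00], [0.00, 0.00, 0.0]]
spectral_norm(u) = 0.21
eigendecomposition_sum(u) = [[0.00, -0.02, 0.02], [-0.02, 0.13, -0.1], [0.02, -0.10, 0.08]] + [[-0.00, 0.00, 0.0], [0.0, -0.0, -0.0], [0.00, -0.00, -0.00]] + [[0.0,  0.00,  0.00], [0.00,  0.0,  0.0], [0.0,  0.0,  0.00]]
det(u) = -0.00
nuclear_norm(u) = 0.22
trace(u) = 0.21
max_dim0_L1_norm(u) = 0.25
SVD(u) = [[-0.13, -0.90, 0.42], [0.78, 0.17, 0.6], [-0.61, 0.41, 0.68]] @ diag([0.21179941107619216, 0.005337640174141873, 0.0035382290979497646]) @ [[-0.13, 0.78, -0.61], [0.90, -0.17, -0.41], [0.42, 0.60, 0.68]]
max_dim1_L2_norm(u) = 0.17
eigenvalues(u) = [0.21, -0.01, 0.0]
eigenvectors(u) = [[-0.13,0.90,0.42], [0.78,-0.17,0.6], [-0.61,-0.41,0.68]]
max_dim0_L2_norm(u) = 0.17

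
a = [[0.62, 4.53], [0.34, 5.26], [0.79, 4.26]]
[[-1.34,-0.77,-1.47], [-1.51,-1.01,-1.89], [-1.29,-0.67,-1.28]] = a @ [[-0.12, 0.29, 0.48], [-0.28, -0.21, -0.39]]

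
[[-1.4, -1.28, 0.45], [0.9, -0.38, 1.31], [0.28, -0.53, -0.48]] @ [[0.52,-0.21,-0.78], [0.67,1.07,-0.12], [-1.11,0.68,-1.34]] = [[-2.09, -0.77, 0.64],[-1.24, 0.3, -2.41],[0.32, -0.95, 0.49]]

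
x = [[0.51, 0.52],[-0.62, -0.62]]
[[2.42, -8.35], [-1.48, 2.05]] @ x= [[6.41, 6.44], [-2.03, -2.04]]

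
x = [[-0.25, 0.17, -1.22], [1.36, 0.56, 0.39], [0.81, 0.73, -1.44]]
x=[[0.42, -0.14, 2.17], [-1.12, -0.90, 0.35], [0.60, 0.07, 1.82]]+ [[-0.67, 0.31, -3.39], [2.48, 1.46, 0.04], [0.21, 0.66, -3.26]]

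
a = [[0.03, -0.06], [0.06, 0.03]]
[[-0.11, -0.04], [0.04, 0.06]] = a @ [[-0.12, 0.55], [1.74, 0.91]]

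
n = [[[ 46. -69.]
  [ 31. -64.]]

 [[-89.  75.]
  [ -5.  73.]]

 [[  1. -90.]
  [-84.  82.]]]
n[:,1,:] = [[31.0, -64.0], [-5.0, 73.0], [-84.0, 82.0]]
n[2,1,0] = -84.0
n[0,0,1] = -69.0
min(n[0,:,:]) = -69.0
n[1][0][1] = 75.0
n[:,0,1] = [-69.0, 75.0, -90.0]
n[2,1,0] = -84.0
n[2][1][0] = -84.0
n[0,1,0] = 31.0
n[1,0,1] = 75.0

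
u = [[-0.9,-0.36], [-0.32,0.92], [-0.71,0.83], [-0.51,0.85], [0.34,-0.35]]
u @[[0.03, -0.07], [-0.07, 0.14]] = [[-0.0, 0.01], [-0.07, 0.15], [-0.08, 0.17], [-0.07, 0.15], [0.03, -0.07]]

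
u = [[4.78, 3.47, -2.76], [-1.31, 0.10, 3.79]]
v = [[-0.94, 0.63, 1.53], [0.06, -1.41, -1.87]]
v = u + [[-5.72,  -2.84,  4.29], [1.37,  -1.51,  -5.66]]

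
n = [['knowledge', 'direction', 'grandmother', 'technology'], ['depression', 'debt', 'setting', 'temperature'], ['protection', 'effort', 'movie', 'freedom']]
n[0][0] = 'knowledge'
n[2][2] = 'movie'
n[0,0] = 'knowledge'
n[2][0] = 'protection'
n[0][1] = 'direction'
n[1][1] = 'debt'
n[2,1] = 'effort'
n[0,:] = ['knowledge', 'direction', 'grandmother', 'technology']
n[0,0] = 'knowledge'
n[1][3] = 'temperature'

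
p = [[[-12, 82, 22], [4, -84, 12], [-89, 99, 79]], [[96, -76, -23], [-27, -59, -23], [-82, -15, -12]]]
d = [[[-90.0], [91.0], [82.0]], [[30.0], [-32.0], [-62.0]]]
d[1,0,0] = 30.0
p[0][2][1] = 99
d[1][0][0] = 30.0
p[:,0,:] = [[-12, 82, 22], [96, -76, -23]]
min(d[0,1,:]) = 91.0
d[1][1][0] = -32.0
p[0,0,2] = 22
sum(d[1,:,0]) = -64.0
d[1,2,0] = -62.0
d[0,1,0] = 91.0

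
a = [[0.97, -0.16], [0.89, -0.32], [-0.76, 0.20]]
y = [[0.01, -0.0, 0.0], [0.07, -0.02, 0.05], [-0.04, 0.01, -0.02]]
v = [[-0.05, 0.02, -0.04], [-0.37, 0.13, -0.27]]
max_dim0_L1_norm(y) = 0.12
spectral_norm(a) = 1.57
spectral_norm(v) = 0.48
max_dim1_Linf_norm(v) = 0.37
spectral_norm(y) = 0.10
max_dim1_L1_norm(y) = 0.14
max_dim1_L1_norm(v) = 0.77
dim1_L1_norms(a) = [1.13, 1.21, 0.96]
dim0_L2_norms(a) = [1.52, 0.41]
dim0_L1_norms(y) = [0.12, 0.03, 0.07]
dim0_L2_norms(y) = [0.08, 0.02, 0.05]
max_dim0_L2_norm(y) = 0.08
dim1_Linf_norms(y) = [0.01, 0.07, 0.04]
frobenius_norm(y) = 0.10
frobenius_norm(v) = 0.48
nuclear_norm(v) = 0.48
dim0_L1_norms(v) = [0.42, 0.15, 0.31]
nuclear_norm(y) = 0.11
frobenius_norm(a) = 1.57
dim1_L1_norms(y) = [0.01, 0.14, 0.07]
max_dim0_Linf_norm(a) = 0.97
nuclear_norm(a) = 1.69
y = a @ v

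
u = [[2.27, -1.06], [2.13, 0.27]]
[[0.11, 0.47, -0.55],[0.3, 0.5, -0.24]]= u @ [[0.12, 0.23, -0.14], [0.15, 0.05, 0.22]]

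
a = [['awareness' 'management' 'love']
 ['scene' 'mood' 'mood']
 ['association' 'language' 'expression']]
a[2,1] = 'language'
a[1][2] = 'mood'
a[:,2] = ['love', 'mood', 'expression']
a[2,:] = ['association', 'language', 'expression']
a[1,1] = 'mood'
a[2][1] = 'language'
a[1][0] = 'scene'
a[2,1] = 'language'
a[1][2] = 'mood'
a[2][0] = 'association'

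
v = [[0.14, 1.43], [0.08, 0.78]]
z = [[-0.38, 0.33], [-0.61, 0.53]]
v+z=[[-0.24,1.76], [-0.53,1.31]]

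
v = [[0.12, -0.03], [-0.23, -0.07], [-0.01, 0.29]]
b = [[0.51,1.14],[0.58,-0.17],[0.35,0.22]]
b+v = [[0.63,1.11], [0.35,-0.24], [0.34,0.51]]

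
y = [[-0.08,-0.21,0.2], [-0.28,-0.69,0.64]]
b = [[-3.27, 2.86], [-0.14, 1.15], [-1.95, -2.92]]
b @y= [[-0.54, -1.29, 1.18], [-0.31, -0.76, 0.71], [0.97, 2.42, -2.26]]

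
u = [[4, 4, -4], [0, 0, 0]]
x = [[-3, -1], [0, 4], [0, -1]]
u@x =[[-12, 16], [0, 0]]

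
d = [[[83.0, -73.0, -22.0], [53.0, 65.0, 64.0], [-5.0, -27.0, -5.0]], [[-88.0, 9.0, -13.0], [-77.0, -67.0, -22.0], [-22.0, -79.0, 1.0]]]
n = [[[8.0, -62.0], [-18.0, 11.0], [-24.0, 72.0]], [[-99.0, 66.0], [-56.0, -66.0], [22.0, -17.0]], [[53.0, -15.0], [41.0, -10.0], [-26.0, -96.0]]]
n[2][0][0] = 53.0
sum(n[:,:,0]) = -99.0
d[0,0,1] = -73.0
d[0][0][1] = -73.0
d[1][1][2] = -22.0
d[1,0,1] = 9.0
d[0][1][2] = 64.0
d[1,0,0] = -88.0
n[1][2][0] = 22.0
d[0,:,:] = [[83.0, -73.0, -22.0], [53.0, 65.0, 64.0], [-5.0, -27.0, -5.0]]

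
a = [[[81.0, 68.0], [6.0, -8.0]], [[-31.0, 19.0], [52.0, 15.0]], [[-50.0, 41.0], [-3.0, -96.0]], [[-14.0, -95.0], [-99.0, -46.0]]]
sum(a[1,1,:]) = 67.0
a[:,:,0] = [[81.0, 6.0], [-31.0, 52.0], [-50.0, -3.0], [-14.0, -99.0]]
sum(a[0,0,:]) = 149.0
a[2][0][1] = 41.0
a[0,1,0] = 6.0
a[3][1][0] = -99.0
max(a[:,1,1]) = 15.0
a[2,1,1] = -96.0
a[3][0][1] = -95.0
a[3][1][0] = -99.0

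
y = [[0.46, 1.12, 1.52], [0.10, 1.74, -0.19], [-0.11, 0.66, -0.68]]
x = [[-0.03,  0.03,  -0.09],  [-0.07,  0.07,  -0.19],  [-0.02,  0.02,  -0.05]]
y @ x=[[-0.12, 0.12, -0.33], [-0.12, 0.12, -0.33], [-0.03, 0.03, -0.08]]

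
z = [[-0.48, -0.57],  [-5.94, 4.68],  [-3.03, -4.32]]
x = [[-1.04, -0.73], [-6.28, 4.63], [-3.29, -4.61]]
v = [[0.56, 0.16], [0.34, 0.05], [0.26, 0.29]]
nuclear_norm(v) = 0.95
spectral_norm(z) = 7.57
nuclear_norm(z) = 12.89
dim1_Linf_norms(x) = [1.04, 6.28, 4.61]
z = x + v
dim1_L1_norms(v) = [0.72, 0.39, 0.55]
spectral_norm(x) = 7.81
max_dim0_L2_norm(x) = 7.17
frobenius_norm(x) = 9.72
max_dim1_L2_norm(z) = 7.56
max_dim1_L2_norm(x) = 7.8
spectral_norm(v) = 0.75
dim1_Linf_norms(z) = [0.57, 5.94, 4.32]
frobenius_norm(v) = 0.78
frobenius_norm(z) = 9.25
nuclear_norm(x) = 13.60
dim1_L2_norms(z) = [0.75, 7.56, 5.28]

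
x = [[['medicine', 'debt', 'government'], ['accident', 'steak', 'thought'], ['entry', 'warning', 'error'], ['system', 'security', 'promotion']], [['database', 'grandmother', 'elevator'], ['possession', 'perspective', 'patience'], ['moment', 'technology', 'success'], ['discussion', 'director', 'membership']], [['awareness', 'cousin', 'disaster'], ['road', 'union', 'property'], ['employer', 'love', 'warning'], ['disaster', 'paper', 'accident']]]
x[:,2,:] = [['entry', 'warning', 'error'], ['moment', 'technology', 'success'], ['employer', 'love', 'warning']]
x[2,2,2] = 'warning'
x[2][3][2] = 'accident'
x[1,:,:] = [['database', 'grandmother', 'elevator'], ['possession', 'perspective', 'patience'], ['moment', 'technology', 'success'], ['discussion', 'director', 'membership']]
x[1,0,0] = 'database'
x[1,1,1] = 'perspective'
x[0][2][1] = 'warning'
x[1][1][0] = 'possession'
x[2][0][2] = 'disaster'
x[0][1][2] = 'thought'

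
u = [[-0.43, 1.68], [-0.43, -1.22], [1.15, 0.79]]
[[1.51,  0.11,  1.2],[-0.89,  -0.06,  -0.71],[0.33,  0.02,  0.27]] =u @ [[-0.28, -0.02, -0.22], [0.83, 0.06, 0.66]]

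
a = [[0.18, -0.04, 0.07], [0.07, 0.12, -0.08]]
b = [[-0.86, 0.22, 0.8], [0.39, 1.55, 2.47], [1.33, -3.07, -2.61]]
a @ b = [[-0.08, -0.24, -0.14], [-0.12, 0.45, 0.56]]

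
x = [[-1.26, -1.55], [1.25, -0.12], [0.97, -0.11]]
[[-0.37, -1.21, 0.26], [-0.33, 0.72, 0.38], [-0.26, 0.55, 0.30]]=x @ [[-0.22, 0.60, 0.27], [0.42, 0.29, -0.39]]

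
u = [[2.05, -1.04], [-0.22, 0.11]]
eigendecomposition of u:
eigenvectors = [[0.99,0.45], [-0.11,0.89]]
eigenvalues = [2.16, -0.0]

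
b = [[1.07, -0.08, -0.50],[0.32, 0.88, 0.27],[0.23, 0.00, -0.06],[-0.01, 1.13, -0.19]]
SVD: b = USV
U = [[-0.13, -0.97, 0.11], [-0.64, 0.02, -0.77], [-0.04, -0.19, -0.08], [-0.76, 0.16, 0.63]]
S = [1.45, 1.21, 0.41]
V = [[-0.24,-0.97,0.03], [-0.89,0.23,0.39], [-0.38,0.07,-0.92]]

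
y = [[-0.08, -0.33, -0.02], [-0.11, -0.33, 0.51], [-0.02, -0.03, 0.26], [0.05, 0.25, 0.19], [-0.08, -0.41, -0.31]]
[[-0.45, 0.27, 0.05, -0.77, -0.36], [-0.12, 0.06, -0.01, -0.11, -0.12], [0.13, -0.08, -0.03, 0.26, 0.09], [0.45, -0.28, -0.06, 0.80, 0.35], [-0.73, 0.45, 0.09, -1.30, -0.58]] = y @ [[1.73, -1.13, -0.33, 3.52, 1.23], [0.90, -0.52, -0.06, 1.4, 0.77], [0.73, -0.47, -0.13, 1.44, 0.53]]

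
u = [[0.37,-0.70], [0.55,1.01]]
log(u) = [[-0.53, -0.86], [0.68, 0.26]]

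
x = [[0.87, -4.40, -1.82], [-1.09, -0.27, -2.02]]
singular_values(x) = [4.92, 2.13]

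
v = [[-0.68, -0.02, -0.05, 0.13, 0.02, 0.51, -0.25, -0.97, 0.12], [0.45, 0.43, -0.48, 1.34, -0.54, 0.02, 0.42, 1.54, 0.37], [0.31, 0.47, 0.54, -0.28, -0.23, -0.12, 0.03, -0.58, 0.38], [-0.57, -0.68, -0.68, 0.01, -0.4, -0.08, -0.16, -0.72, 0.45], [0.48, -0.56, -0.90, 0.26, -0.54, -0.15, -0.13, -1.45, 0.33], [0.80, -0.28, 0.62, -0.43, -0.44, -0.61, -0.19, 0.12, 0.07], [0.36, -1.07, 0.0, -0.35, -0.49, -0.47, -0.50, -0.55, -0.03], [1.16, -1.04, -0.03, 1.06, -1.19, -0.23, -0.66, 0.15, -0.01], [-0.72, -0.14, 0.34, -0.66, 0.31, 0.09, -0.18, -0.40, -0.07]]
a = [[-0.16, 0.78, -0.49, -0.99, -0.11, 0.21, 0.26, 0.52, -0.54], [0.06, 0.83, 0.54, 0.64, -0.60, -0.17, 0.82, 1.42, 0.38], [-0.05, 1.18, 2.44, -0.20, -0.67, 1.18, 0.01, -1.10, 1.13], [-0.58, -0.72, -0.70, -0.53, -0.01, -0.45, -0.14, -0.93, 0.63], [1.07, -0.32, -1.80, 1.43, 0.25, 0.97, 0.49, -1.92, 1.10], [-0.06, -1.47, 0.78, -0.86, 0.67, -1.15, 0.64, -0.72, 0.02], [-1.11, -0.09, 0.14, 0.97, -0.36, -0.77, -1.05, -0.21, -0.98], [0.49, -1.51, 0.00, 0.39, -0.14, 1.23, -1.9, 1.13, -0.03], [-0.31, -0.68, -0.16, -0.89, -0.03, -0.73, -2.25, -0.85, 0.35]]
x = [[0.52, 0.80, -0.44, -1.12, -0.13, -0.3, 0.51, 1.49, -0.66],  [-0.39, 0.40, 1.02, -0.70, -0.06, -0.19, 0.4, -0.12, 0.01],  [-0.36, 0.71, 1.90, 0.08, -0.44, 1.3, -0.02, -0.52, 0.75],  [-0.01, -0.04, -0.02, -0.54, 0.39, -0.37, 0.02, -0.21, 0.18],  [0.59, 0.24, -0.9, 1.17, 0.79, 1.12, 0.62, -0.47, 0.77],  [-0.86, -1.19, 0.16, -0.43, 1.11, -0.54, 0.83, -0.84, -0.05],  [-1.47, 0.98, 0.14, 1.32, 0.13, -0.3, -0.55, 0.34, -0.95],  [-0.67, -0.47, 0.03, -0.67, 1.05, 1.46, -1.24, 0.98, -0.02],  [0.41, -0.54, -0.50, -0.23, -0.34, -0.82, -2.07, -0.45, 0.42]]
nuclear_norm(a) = 20.65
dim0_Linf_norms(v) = [1.16, 1.07, 0.9, 1.34, 1.19, 0.61, 0.66, 1.54, 0.45]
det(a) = 101.19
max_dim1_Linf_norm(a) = 2.44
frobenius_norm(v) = 5.07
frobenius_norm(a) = 7.93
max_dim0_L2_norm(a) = 3.34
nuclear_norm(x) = 17.14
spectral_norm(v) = 3.08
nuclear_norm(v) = 11.03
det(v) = -0.00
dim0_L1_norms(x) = [5.28, 5.37, 5.11, 6.26, 4.44, 6.4, 6.26, 5.42, 3.81]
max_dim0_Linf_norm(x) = 2.07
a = x + v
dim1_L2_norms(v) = [1.33, 2.32, 1.11, 1.47, 1.99, 1.38, 1.55, 2.34, 1.18]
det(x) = 0.01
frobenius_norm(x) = 6.74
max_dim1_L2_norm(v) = 2.34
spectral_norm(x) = 3.14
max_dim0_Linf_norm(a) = 2.44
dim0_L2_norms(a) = [1.76, 2.87, 3.3, 2.53, 1.22, 2.56, 3.34, 3.26, 2.1]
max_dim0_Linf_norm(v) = 1.54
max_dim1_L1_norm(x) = 6.67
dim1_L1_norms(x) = [5.97, 3.29, 6.08, 1.78, 6.67, 6.01, 6.18, 6.59, 5.78]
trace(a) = 2.11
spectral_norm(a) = 4.04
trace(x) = 3.38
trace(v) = -1.27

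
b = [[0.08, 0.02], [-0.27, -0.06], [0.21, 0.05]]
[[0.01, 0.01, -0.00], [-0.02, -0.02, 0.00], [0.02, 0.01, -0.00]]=b@[[0.10,0.07,-0.00],  [-0.06,-0.03,-0.01]]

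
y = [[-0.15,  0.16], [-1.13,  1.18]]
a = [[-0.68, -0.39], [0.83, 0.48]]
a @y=[[0.54, -0.57],[-0.67, 0.70]]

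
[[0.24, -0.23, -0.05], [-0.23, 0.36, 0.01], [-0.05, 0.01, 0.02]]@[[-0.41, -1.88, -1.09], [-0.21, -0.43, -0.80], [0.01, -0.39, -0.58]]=[[-0.05, -0.33, -0.05], [0.02, 0.27, -0.04], [0.02, 0.08, 0.03]]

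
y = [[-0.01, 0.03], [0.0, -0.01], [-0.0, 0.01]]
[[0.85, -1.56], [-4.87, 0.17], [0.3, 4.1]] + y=[[0.84,  -1.53], [-4.87,  0.16], [0.3,  4.11]]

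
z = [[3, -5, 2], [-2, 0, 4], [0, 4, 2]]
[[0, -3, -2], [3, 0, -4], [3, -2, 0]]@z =[[6, -8, -16], [9, -31, -2], [13, -15, -2]]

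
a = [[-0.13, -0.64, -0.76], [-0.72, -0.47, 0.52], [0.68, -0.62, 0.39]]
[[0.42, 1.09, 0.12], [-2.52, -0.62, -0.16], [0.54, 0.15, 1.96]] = a @ [[2.12, 0.40, 1.44], [0.57, -0.49, -1.2], [-1.4, -1.09, 0.6]]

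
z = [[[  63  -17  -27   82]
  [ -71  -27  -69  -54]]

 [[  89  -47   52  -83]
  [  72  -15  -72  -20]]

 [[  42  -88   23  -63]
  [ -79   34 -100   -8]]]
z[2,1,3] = -8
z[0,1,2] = -69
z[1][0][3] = -83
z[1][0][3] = -83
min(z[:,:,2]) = -100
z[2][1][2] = -100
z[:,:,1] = [[-17, -27], [-47, -15], [-88, 34]]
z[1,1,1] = -15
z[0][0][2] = -27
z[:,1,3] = [-54, -20, -8]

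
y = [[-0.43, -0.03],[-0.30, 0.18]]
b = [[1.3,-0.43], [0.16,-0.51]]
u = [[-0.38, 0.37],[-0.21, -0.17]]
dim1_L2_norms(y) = [0.43, 0.35]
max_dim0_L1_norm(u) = 0.59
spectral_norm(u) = 0.53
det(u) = 0.14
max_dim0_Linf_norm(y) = 0.43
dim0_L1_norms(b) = [1.46, 0.94]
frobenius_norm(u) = 0.60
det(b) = -0.59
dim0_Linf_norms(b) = [1.3, 0.51]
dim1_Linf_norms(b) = [1.3, 0.51]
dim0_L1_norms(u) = [0.59, 0.54]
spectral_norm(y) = 0.53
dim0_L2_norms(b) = [1.31, 0.67]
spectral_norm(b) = 1.41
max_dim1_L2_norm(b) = 1.37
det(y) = -0.09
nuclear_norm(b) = 1.83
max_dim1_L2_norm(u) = 0.53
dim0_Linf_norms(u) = [0.38, 0.37]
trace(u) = -0.55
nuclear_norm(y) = 0.69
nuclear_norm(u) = 0.80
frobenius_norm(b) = 1.47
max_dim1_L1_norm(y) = 0.48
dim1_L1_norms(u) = [0.75, 0.38]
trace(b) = 0.79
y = u @ b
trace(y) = -0.25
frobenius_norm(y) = 0.56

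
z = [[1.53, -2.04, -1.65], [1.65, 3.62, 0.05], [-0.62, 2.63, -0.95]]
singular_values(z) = [4.93, 2.57, 1.54]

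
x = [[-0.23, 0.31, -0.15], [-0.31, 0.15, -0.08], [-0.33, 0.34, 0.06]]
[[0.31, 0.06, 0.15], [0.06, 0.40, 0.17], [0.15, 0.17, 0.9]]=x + [[0.54, -0.25, 0.30], [0.37, 0.25, 0.25], [0.48, -0.17, 0.84]]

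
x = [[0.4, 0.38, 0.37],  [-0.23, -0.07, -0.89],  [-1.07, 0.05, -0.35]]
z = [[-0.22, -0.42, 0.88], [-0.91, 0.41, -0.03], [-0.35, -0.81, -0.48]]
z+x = [[0.18, -0.04, 1.25], [-1.14, 0.34, -0.92], [-1.42, -0.76, -0.83]]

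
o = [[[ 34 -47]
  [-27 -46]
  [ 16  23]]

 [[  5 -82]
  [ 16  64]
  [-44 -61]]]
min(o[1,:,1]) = -82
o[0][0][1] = -47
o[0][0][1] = -47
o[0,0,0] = 34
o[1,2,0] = -44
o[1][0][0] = 5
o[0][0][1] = -47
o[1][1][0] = 16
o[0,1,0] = -27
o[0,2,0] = 16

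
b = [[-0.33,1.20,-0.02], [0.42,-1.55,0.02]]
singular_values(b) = [2.03, 0.01]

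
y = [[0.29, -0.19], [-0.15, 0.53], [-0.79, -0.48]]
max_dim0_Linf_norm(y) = 0.79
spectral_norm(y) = 0.95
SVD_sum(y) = [[0.11, 0.07], [0.15, 0.1], [-0.76, -0.53]] + [[0.18, -0.26], [-0.30, 0.43], [-0.03, 0.05]]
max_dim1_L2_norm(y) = 0.92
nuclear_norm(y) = 1.56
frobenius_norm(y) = 1.13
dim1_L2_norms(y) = [0.35, 0.55, 0.92]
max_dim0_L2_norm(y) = 0.85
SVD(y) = [[-0.14, 0.52],  [-0.19, -0.85],  [0.97, -0.09]] @ diag([0.9488185230563447, 0.6146896861874097]) @ [[-0.82, -0.57], [0.57, -0.82]]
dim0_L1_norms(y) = [1.23, 1.2]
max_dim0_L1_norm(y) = 1.23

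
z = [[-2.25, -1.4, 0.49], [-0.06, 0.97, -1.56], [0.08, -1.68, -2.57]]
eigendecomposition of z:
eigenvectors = [[0.36, -1.00, 0.03], [-0.87, -0.04, 0.35], [0.35, -0.04, 0.94]]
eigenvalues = [1.63, -2.28, -3.2]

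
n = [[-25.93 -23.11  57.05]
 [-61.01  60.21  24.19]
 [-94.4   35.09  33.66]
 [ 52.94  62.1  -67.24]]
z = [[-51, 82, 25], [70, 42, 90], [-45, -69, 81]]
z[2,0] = -45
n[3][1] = 62.1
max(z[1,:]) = 90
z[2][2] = 81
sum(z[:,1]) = 55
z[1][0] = 70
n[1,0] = -61.01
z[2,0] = -45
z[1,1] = 42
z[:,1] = [82, 42, -69]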